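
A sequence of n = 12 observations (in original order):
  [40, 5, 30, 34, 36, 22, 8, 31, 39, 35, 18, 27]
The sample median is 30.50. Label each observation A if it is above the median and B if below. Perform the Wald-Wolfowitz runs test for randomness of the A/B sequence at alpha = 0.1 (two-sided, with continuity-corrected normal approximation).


Step 1: Compute median = 30.50; label A = above, B = below.
Labels in order: ABBAABBAAABB  (n_A = 6, n_B = 6)
Step 2: Count runs R = 6.
Step 3: Under H0 (random ordering), E[R] = 2*n_A*n_B/(n_A+n_B) + 1 = 2*6*6/12 + 1 = 7.0000.
        Var[R] = 2*n_A*n_B*(2*n_A*n_B - n_A - n_B) / ((n_A+n_B)^2 * (n_A+n_B-1)) = 4320/1584 = 2.7273.
        SD[R] = 1.6514.
Step 4: Continuity-corrected z = (R + 0.5 - E[R]) / SD[R] = (6 + 0.5 - 7.0000) / 1.6514 = -0.3028.
Step 5: Two-sided p-value via normal approximation = 2*(1 - Phi(|z|)) = 0.762069.
Step 6: alpha = 0.1. fail to reject H0.

R = 6, z = -0.3028, p = 0.762069, fail to reject H0.


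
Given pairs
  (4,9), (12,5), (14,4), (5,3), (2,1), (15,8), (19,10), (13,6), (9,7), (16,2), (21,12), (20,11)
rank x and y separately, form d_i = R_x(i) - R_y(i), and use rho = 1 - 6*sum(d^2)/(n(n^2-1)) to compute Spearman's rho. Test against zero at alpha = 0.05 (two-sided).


Step 1: Rank x and y separately (midranks; no ties here).
rank(x): 4->2, 12->5, 14->7, 5->3, 2->1, 15->8, 19->10, 13->6, 9->4, 16->9, 21->12, 20->11
rank(y): 9->9, 5->5, 4->4, 3->3, 1->1, 8->8, 10->10, 6->6, 7->7, 2->2, 12->12, 11->11
Step 2: d_i = R_x(i) - R_y(i); compute d_i^2.
  (2-9)^2=49, (5-5)^2=0, (7-4)^2=9, (3-3)^2=0, (1-1)^2=0, (8-8)^2=0, (10-10)^2=0, (6-6)^2=0, (4-7)^2=9, (9-2)^2=49, (12-12)^2=0, (11-11)^2=0
sum(d^2) = 116.
Step 3: rho = 1 - 6*116 / (12*(12^2 - 1)) = 1 - 696/1716 = 0.594406.
Step 4: Under H0, t = rho * sqrt((n-2)/(1-rho^2)) = 2.3374 ~ t(10).
Step 5: Two-sided p-value from the t-distribution with 10 df = 0.041521.
Step 6: alpha = 0.05. reject H0.

rho = 0.5944, p = 0.041521, reject H0 at alpha = 0.05.


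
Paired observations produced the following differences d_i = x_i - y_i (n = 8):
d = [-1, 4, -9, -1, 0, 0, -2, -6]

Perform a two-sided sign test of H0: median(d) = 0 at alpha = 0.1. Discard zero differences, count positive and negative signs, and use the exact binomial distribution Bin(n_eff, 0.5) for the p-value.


Step 1: Discard zero differences. Original n = 8; n_eff = number of nonzero differences = 6.
Nonzero differences (with sign): -1, +4, -9, -1, -2, -6
Step 2: Count signs: positive = 1, negative = 5.
Step 3: Under H0: P(positive) = 0.5, so the number of positives S ~ Bin(6, 0.5).
Step 4: Two-sided exact p-value = sum of Bin(6,0.5) probabilities at or below the observed probability = 0.218750.
Step 5: alpha = 0.1. fail to reject H0.

n_eff = 6, pos = 1, neg = 5, p = 0.218750, fail to reject H0.


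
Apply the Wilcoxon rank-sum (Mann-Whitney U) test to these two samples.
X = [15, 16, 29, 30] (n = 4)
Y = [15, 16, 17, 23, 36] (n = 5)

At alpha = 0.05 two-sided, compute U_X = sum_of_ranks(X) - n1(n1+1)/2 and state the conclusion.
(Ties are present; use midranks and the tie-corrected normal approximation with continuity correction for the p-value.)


Step 1: Combine and sort all 9 observations; assign midranks.
sorted (value, group): (15,X), (15,Y), (16,X), (16,Y), (17,Y), (23,Y), (29,X), (30,X), (36,Y)
ranks: 15->1.5, 15->1.5, 16->3.5, 16->3.5, 17->5, 23->6, 29->7, 30->8, 36->9
Step 2: Rank sum for X: R1 = 1.5 + 3.5 + 7 + 8 = 20.
Step 3: U_X = R1 - n1(n1+1)/2 = 20 - 4*5/2 = 20 - 10 = 10.
       U_Y = n1*n2 - U_X = 20 - 10 = 10.
Step 4: Ties are present, so use the tie-corrected normal approximation (with continuity correction) for the p-value.
Step 5: p-value = 1.000000; compare to alpha = 0.05. fail to reject H0.

U_X = 10, p = 1.000000, fail to reject H0 at alpha = 0.05.


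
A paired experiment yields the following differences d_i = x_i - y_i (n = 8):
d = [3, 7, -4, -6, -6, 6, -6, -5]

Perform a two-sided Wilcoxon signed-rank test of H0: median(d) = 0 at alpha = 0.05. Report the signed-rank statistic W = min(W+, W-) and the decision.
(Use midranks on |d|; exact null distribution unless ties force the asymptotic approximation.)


Step 1: Drop any zero differences (none here) and take |d_i|.
|d| = [3, 7, 4, 6, 6, 6, 6, 5]
Step 2: Midrank |d_i| (ties get averaged ranks).
ranks: |3|->1, |7|->8, |4|->2, |6|->5.5, |6|->5.5, |6|->5.5, |6|->5.5, |5|->3
Step 3: Attach original signs; sum ranks with positive sign and with negative sign.
W+ = 1 + 8 + 5.5 = 14.5
W- = 2 + 5.5 + 5.5 + 5.5 + 3 = 21.5
(Check: W+ + W- = 36 should equal n(n+1)/2 = 36.)
Step 4: Test statistic W = min(W+, W-) = 14.5.
Step 5: Ties in |d|, so use the tie-corrected normal approximation.
        E[W] = n(n+1)/4 = 8*9/4 = 18.
        Tie groups: |d|=6 (t=4); sum(t^3 - t) = 60.
        Var[W] = n(n+1)(2n+1)/24 - sum(t^3-t)/48 = 1224/24 - 60/48 = 49.75.
        z = (W - E[W]) / sqrt(Var[W]) = (14.5 - 18) / 7.0534 = -0.4962.
        Two-sided p = 2*Phi(z) = 0.619741.
Step 6: alpha = 0.05. fail to reject H0.

W+ = 14.5, W- = 21.5, W = min = 14.5, p = 0.619741, fail to reject H0.


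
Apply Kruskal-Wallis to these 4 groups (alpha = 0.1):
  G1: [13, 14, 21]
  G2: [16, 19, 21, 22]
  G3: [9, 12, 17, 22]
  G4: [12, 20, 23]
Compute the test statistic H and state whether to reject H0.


Step 1: Combine all N = 14 observations and assign midranks.
sorted (value, group, rank): (9,G3,1), (12,G3,2.5), (12,G4,2.5), (13,G1,4), (14,G1,5), (16,G2,6), (17,G3,7), (19,G2,8), (20,G4,9), (21,G1,10.5), (21,G2,10.5), (22,G2,12.5), (22,G3,12.5), (23,G4,14)
Step 2: Sum ranks within each group.
R_1 = 19.5 (n_1 = 3)
R_2 = 37 (n_2 = 4)
R_3 = 23 (n_3 = 4)
R_4 = 25.5 (n_4 = 3)
Step 3: H = 12/(N(N+1)) * sum(R_i^2/n_i) - 3(N+1)
     = 12/(14*15) * (19.5^2/3 + 37^2/4 + 23^2/4 + 25.5^2/3) - 3*15
     = 0.057143 * 818 - 45
     = 1.742857.
Step 4: Ties present; correction factor C = 1 - 18/(14^3 - 14) = 0.993407. Corrected H = 1.742857 / 0.993407 = 1.754425.
Step 5: Under H0, H ~ chi^2(3); p-value = 0.624902.
Step 6: alpha = 0.1. fail to reject H0.

H = 1.7544, df = 3, p = 0.624902, fail to reject H0.


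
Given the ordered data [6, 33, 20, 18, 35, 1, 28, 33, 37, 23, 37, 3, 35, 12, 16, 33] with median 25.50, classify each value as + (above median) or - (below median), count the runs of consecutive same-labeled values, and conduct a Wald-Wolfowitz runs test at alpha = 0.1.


Step 1: Compute median = 25.50; label A = above, B = below.
Labels in order: BABBABAAABABABBA  (n_A = 8, n_B = 8)
Step 2: Count runs R = 12.
Step 3: Under H0 (random ordering), E[R] = 2*n_A*n_B/(n_A+n_B) + 1 = 2*8*8/16 + 1 = 9.0000.
        Var[R] = 2*n_A*n_B*(2*n_A*n_B - n_A - n_B) / ((n_A+n_B)^2 * (n_A+n_B-1)) = 14336/3840 = 3.7333.
        SD[R] = 1.9322.
Step 4: Continuity-corrected z = (R - 0.5 - E[R]) / SD[R] = (12 - 0.5 - 9.0000) / 1.9322 = 1.2939.
Step 5: Two-sided p-value via normal approximation = 2*(1 - Phi(|z|)) = 0.195709.
Step 6: alpha = 0.1. fail to reject H0.

R = 12, z = 1.2939, p = 0.195709, fail to reject H0.


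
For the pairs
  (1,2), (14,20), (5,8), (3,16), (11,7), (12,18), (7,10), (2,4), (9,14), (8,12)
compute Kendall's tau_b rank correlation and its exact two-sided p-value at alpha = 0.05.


Step 1: Enumerate the 45 unordered pairs (i,j) with i<j and classify each by sign(x_j-x_i) * sign(y_j-y_i).
  (1,2):dx=+13,dy=+18->C; (1,3):dx=+4,dy=+6->C; (1,4):dx=+2,dy=+14->C; (1,5):dx=+10,dy=+5->C
  (1,6):dx=+11,dy=+16->C; (1,7):dx=+6,dy=+8->C; (1,8):dx=+1,dy=+2->C; (1,9):dx=+8,dy=+12->C
  (1,10):dx=+7,dy=+10->C; (2,3):dx=-9,dy=-12->C; (2,4):dx=-11,dy=-4->C; (2,5):dx=-3,dy=-13->C
  (2,6):dx=-2,dy=-2->C; (2,7):dx=-7,dy=-10->C; (2,8):dx=-12,dy=-16->C; (2,9):dx=-5,dy=-6->C
  (2,10):dx=-6,dy=-8->C; (3,4):dx=-2,dy=+8->D; (3,5):dx=+6,dy=-1->D; (3,6):dx=+7,dy=+10->C
  (3,7):dx=+2,dy=+2->C; (3,8):dx=-3,dy=-4->C; (3,9):dx=+4,dy=+6->C; (3,10):dx=+3,dy=+4->C
  (4,5):dx=+8,dy=-9->D; (4,6):dx=+9,dy=+2->C; (4,7):dx=+4,dy=-6->D; (4,8):dx=-1,dy=-12->C
  (4,9):dx=+6,dy=-2->D; (4,10):dx=+5,dy=-4->D; (5,6):dx=+1,dy=+11->C; (5,7):dx=-4,dy=+3->D
  (5,8):dx=-9,dy=-3->C; (5,9):dx=-2,dy=+7->D; (5,10):dx=-3,dy=+5->D; (6,7):dx=-5,dy=-8->C
  (6,8):dx=-10,dy=-14->C; (6,9):dx=-3,dy=-4->C; (6,10):dx=-4,dy=-6->C; (7,8):dx=-5,dy=-6->C
  (7,9):dx=+2,dy=+4->C; (7,10):dx=+1,dy=+2->C; (8,9):dx=+7,dy=+10->C; (8,10):dx=+6,dy=+8->C
  (9,10):dx=-1,dy=-2->C
Step 2: C = 36, D = 9, total pairs = 45.
Step 3: tau = (C - D)/(n(n-1)/2) = (36 - 9)/45 = 0.600000.
Step 4: Exact two-sided p-value (enumerate n! = 3628800 permutations of y under H0): p = 0.016666.
Step 5: alpha = 0.05. reject H0.

tau_b = 0.6000 (C=36, D=9), p = 0.016666, reject H0.


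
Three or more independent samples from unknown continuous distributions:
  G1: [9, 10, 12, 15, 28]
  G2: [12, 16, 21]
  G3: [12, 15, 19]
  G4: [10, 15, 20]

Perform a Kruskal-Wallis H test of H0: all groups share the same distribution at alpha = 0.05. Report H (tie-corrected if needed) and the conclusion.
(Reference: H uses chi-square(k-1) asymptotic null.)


Step 1: Combine all N = 14 observations and assign midranks.
sorted (value, group, rank): (9,G1,1), (10,G1,2.5), (10,G4,2.5), (12,G1,5), (12,G2,5), (12,G3,5), (15,G1,8), (15,G3,8), (15,G4,8), (16,G2,10), (19,G3,11), (20,G4,12), (21,G2,13), (28,G1,14)
Step 2: Sum ranks within each group.
R_1 = 30.5 (n_1 = 5)
R_2 = 28 (n_2 = 3)
R_3 = 24 (n_3 = 3)
R_4 = 22.5 (n_4 = 3)
Step 3: H = 12/(N(N+1)) * sum(R_i^2/n_i) - 3(N+1)
     = 12/(14*15) * (30.5^2/5 + 28^2/3 + 24^2/3 + 22.5^2/3) - 3*15
     = 0.057143 * 808.133 - 45
     = 1.179048.
Step 4: Ties present; correction factor C = 1 - 54/(14^3 - 14) = 0.980220. Corrected H = 1.179048 / 0.980220 = 1.202840.
Step 5: Under H0, H ~ chi^2(3); p-value = 0.752323.
Step 6: alpha = 0.05. fail to reject H0.

H = 1.2028, df = 3, p = 0.752323, fail to reject H0.


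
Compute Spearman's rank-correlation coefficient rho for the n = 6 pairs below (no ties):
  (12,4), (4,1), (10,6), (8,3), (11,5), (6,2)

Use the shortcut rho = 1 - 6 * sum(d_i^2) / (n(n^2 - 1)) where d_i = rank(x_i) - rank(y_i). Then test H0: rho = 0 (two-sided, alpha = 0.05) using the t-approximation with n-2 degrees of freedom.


Step 1: Rank x and y separately (midranks; no ties here).
rank(x): 12->6, 4->1, 10->4, 8->3, 11->5, 6->2
rank(y): 4->4, 1->1, 6->6, 3->3, 5->5, 2->2
Step 2: d_i = R_x(i) - R_y(i); compute d_i^2.
  (6-4)^2=4, (1-1)^2=0, (4-6)^2=4, (3-3)^2=0, (5-5)^2=0, (2-2)^2=0
sum(d^2) = 8.
Step 3: rho = 1 - 6*8 / (6*(6^2 - 1)) = 1 - 48/210 = 0.771429.
Step 4: Under H0, t = rho * sqrt((n-2)/(1-rho^2)) = 2.4247 ~ t(4).
Step 5: Two-sided p-value from the t-distribution with 4 df = 0.072397.
Step 6: alpha = 0.05. fail to reject H0.

rho = 0.7714, p = 0.072397, fail to reject H0 at alpha = 0.05.


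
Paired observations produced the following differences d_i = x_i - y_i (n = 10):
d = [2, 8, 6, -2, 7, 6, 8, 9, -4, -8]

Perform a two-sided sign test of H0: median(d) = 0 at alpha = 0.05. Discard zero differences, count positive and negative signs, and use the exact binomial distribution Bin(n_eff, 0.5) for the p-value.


Step 1: Discard zero differences. Original n = 10; n_eff = number of nonzero differences = 10.
Nonzero differences (with sign): +2, +8, +6, -2, +7, +6, +8, +9, -4, -8
Step 2: Count signs: positive = 7, negative = 3.
Step 3: Under H0: P(positive) = 0.5, so the number of positives S ~ Bin(10, 0.5).
Step 4: Two-sided exact p-value = sum of Bin(10,0.5) probabilities at or below the observed probability = 0.343750.
Step 5: alpha = 0.05. fail to reject H0.

n_eff = 10, pos = 7, neg = 3, p = 0.343750, fail to reject H0.


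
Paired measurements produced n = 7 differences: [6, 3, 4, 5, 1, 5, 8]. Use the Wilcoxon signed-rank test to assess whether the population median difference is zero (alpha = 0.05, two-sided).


Step 1: Drop any zero differences (none here) and take |d_i|.
|d| = [6, 3, 4, 5, 1, 5, 8]
Step 2: Midrank |d_i| (ties get averaged ranks).
ranks: |6|->6, |3|->2, |4|->3, |5|->4.5, |1|->1, |5|->4.5, |8|->7
Step 3: Attach original signs; sum ranks with positive sign and with negative sign.
W+ = 6 + 2 + 3 + 4.5 + 1 + 4.5 + 7 = 28
W- = 0 = 0
(Check: W+ + W- = 28 should equal n(n+1)/2 = 28.)
Step 4: Test statistic W = min(W+, W-) = 0.
Step 5: Ties in |d|, so use the tie-corrected normal approximation.
        E[W] = n(n+1)/4 = 7*8/4 = 14.
        Tie groups: |d|=5 (t=2); sum(t^3 - t) = 6.
        Var[W] = n(n+1)(2n+1)/24 - sum(t^3-t)/48 = 840/24 - 6/48 = 34.875.
        z = (W - E[W]) / sqrt(Var[W]) = (0 - 14) / 5.9055 = -2.3707.
        Two-sided p = 2*Phi(z) = 0.017756.
Step 6: alpha = 0.05. reject H0.

W+ = 28, W- = 0, W = min = 0, p = 0.017756, reject H0.


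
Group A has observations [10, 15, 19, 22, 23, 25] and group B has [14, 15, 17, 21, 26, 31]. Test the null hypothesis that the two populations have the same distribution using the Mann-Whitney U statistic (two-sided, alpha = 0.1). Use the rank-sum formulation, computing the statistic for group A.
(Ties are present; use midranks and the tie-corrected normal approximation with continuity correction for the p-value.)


Step 1: Combine and sort all 12 observations; assign midranks.
sorted (value, group): (10,X), (14,Y), (15,X), (15,Y), (17,Y), (19,X), (21,Y), (22,X), (23,X), (25,X), (26,Y), (31,Y)
ranks: 10->1, 14->2, 15->3.5, 15->3.5, 17->5, 19->6, 21->7, 22->8, 23->9, 25->10, 26->11, 31->12
Step 2: Rank sum for X: R1 = 1 + 3.5 + 6 + 8 + 9 + 10 = 37.5.
Step 3: U_X = R1 - n1(n1+1)/2 = 37.5 - 6*7/2 = 37.5 - 21 = 16.5.
       U_Y = n1*n2 - U_X = 36 - 16.5 = 19.5.
Step 4: Ties are present, so use the tie-corrected normal approximation (with continuity correction) for the p-value.
Step 5: p-value = 0.872559; compare to alpha = 0.1. fail to reject H0.

U_X = 16.5, p = 0.872559, fail to reject H0 at alpha = 0.1.


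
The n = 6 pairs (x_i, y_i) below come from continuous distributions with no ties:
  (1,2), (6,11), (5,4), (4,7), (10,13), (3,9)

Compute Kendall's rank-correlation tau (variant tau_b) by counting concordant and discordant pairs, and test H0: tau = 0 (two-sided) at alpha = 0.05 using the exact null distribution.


Step 1: Enumerate the 15 unordered pairs (i,j) with i<j and classify each by sign(x_j-x_i) * sign(y_j-y_i).
  (1,2):dx=+5,dy=+9->C; (1,3):dx=+4,dy=+2->C; (1,4):dx=+3,dy=+5->C; (1,5):dx=+9,dy=+11->C
  (1,6):dx=+2,dy=+7->C; (2,3):dx=-1,dy=-7->C; (2,4):dx=-2,dy=-4->C; (2,5):dx=+4,dy=+2->C
  (2,6):dx=-3,dy=-2->C; (3,4):dx=-1,dy=+3->D; (3,5):dx=+5,dy=+9->C; (3,6):dx=-2,dy=+5->D
  (4,5):dx=+6,dy=+6->C; (4,6):dx=-1,dy=+2->D; (5,6):dx=-7,dy=-4->C
Step 2: C = 12, D = 3, total pairs = 15.
Step 3: tau = (C - D)/(n(n-1)/2) = (12 - 3)/15 = 0.600000.
Step 4: Exact two-sided p-value (enumerate n! = 720 permutations of y under H0): p = 0.136111.
Step 5: alpha = 0.05. fail to reject H0.

tau_b = 0.6000 (C=12, D=3), p = 0.136111, fail to reject H0.


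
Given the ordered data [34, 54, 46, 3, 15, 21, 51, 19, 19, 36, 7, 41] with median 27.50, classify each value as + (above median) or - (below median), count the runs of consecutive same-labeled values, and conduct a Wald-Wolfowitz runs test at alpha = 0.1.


Step 1: Compute median = 27.50; label A = above, B = below.
Labels in order: AAABBBABBABA  (n_A = 6, n_B = 6)
Step 2: Count runs R = 7.
Step 3: Under H0 (random ordering), E[R] = 2*n_A*n_B/(n_A+n_B) + 1 = 2*6*6/12 + 1 = 7.0000.
        Var[R] = 2*n_A*n_B*(2*n_A*n_B - n_A - n_B) / ((n_A+n_B)^2 * (n_A+n_B-1)) = 4320/1584 = 2.7273.
        SD[R] = 1.6514.
Step 4: R = E[R], so z = 0 with no continuity correction.
Step 5: Two-sided p-value via normal approximation = 2*(1 - Phi(|z|)) = 1.000000.
Step 6: alpha = 0.1. fail to reject H0.

R = 7, z = 0.0000, p = 1.000000, fail to reject H0.


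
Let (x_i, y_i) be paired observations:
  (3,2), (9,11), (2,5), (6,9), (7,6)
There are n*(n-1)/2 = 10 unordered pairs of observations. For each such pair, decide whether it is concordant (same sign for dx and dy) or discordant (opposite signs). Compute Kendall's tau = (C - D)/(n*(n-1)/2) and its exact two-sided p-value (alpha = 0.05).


Step 1: Enumerate the 10 unordered pairs (i,j) with i<j and classify each by sign(x_j-x_i) * sign(y_j-y_i).
  (1,2):dx=+6,dy=+9->C; (1,3):dx=-1,dy=+3->D; (1,4):dx=+3,dy=+7->C; (1,5):dx=+4,dy=+4->C
  (2,3):dx=-7,dy=-6->C; (2,4):dx=-3,dy=-2->C; (2,5):dx=-2,dy=-5->C; (3,4):dx=+4,dy=+4->C
  (3,5):dx=+5,dy=+1->C; (4,5):dx=+1,dy=-3->D
Step 2: C = 8, D = 2, total pairs = 10.
Step 3: tau = (C - D)/(n(n-1)/2) = (8 - 2)/10 = 0.600000.
Step 4: Exact two-sided p-value (enumerate n! = 120 permutations of y under H0): p = 0.233333.
Step 5: alpha = 0.05. fail to reject H0.

tau_b = 0.6000 (C=8, D=2), p = 0.233333, fail to reject H0.


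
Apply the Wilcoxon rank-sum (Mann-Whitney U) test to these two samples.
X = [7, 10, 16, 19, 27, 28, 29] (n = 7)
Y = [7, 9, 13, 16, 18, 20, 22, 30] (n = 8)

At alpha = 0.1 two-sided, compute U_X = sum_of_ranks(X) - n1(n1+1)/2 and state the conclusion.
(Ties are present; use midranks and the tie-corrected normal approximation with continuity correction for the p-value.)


Step 1: Combine and sort all 15 observations; assign midranks.
sorted (value, group): (7,X), (7,Y), (9,Y), (10,X), (13,Y), (16,X), (16,Y), (18,Y), (19,X), (20,Y), (22,Y), (27,X), (28,X), (29,X), (30,Y)
ranks: 7->1.5, 7->1.5, 9->3, 10->4, 13->5, 16->6.5, 16->6.5, 18->8, 19->9, 20->10, 22->11, 27->12, 28->13, 29->14, 30->15
Step 2: Rank sum for X: R1 = 1.5 + 4 + 6.5 + 9 + 12 + 13 + 14 = 60.
Step 3: U_X = R1 - n1(n1+1)/2 = 60 - 7*8/2 = 60 - 28 = 32.
       U_Y = n1*n2 - U_X = 56 - 32 = 24.
Step 4: Ties are present, so use the tie-corrected normal approximation (with continuity correction) for the p-value.
Step 5: p-value = 0.684910; compare to alpha = 0.1. fail to reject H0.

U_X = 32, p = 0.684910, fail to reject H0 at alpha = 0.1.


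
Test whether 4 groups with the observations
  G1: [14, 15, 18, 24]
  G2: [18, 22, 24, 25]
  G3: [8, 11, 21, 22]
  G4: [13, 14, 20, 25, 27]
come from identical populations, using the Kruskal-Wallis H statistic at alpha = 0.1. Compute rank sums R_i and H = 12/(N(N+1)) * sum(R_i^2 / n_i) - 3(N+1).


Step 1: Combine all N = 17 observations and assign midranks.
sorted (value, group, rank): (8,G3,1), (11,G3,2), (13,G4,3), (14,G1,4.5), (14,G4,4.5), (15,G1,6), (18,G1,7.5), (18,G2,7.5), (20,G4,9), (21,G3,10), (22,G2,11.5), (22,G3,11.5), (24,G1,13.5), (24,G2,13.5), (25,G2,15.5), (25,G4,15.5), (27,G4,17)
Step 2: Sum ranks within each group.
R_1 = 31.5 (n_1 = 4)
R_2 = 48 (n_2 = 4)
R_3 = 24.5 (n_3 = 4)
R_4 = 49 (n_4 = 5)
Step 3: H = 12/(N(N+1)) * sum(R_i^2/n_i) - 3(N+1)
     = 12/(17*18) * (31.5^2/4 + 48^2/4 + 24.5^2/4 + 49^2/5) - 3*18
     = 0.039216 * 1454.33 - 54
     = 3.032353.
Step 4: Ties present; correction factor C = 1 - 30/(17^3 - 17) = 0.993873. Corrected H = 3.032353 / 0.993873 = 3.051048.
Step 5: Under H0, H ~ chi^2(3); p-value = 0.383821.
Step 6: alpha = 0.1. fail to reject H0.

H = 3.0510, df = 3, p = 0.383821, fail to reject H0.


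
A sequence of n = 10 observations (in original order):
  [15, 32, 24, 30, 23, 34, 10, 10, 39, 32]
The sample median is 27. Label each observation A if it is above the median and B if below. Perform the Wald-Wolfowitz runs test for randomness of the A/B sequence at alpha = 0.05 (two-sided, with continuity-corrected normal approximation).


Step 1: Compute median = 27; label A = above, B = below.
Labels in order: BABABABBAA  (n_A = 5, n_B = 5)
Step 2: Count runs R = 8.
Step 3: Under H0 (random ordering), E[R] = 2*n_A*n_B/(n_A+n_B) + 1 = 2*5*5/10 + 1 = 6.0000.
        Var[R] = 2*n_A*n_B*(2*n_A*n_B - n_A - n_B) / ((n_A+n_B)^2 * (n_A+n_B-1)) = 2000/900 = 2.2222.
        SD[R] = 1.4907.
Step 4: Continuity-corrected z = (R - 0.5 - E[R]) / SD[R] = (8 - 0.5 - 6.0000) / 1.4907 = 1.0062.
Step 5: Two-sided p-value via normal approximation = 2*(1 - Phi(|z|)) = 0.314305.
Step 6: alpha = 0.05. fail to reject H0.

R = 8, z = 1.0062, p = 0.314305, fail to reject H0.


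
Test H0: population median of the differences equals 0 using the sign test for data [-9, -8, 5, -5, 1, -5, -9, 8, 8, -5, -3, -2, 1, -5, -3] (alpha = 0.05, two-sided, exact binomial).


Step 1: Discard zero differences. Original n = 15; n_eff = number of nonzero differences = 15.
Nonzero differences (with sign): -9, -8, +5, -5, +1, -5, -9, +8, +8, -5, -3, -2, +1, -5, -3
Step 2: Count signs: positive = 5, negative = 10.
Step 3: Under H0: P(positive) = 0.5, so the number of positives S ~ Bin(15, 0.5).
Step 4: Two-sided exact p-value = sum of Bin(15,0.5) probabilities at or below the observed probability = 0.301758.
Step 5: alpha = 0.05. fail to reject H0.

n_eff = 15, pos = 5, neg = 10, p = 0.301758, fail to reject H0.


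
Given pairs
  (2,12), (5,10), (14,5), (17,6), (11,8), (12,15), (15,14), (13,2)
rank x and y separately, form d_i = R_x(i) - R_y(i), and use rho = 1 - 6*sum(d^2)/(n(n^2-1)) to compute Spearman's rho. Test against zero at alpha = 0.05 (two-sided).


Step 1: Rank x and y separately (midranks; no ties here).
rank(x): 2->1, 5->2, 14->6, 17->8, 11->3, 12->4, 15->7, 13->5
rank(y): 12->6, 10->5, 5->2, 6->3, 8->4, 15->8, 14->7, 2->1
Step 2: d_i = R_x(i) - R_y(i); compute d_i^2.
  (1-6)^2=25, (2-5)^2=9, (6-2)^2=16, (8-3)^2=25, (3-4)^2=1, (4-8)^2=16, (7-7)^2=0, (5-1)^2=16
sum(d^2) = 108.
Step 3: rho = 1 - 6*108 / (8*(8^2 - 1)) = 1 - 648/504 = -0.285714.
Step 4: Under H0, t = rho * sqrt((n-2)/(1-rho^2)) = -0.7303 ~ t(6).
Step 5: Two-sided p-value from the t-distribution with 6 df = 0.492726.
Step 6: alpha = 0.05. fail to reject H0.

rho = -0.2857, p = 0.492726, fail to reject H0 at alpha = 0.05.


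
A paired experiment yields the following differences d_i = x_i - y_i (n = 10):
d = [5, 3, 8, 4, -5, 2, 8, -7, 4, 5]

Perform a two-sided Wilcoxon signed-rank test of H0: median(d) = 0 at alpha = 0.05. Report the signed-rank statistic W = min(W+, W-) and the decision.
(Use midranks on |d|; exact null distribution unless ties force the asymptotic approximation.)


Step 1: Drop any zero differences (none here) and take |d_i|.
|d| = [5, 3, 8, 4, 5, 2, 8, 7, 4, 5]
Step 2: Midrank |d_i| (ties get averaged ranks).
ranks: |5|->6, |3|->2, |8|->9.5, |4|->3.5, |5|->6, |2|->1, |8|->9.5, |7|->8, |4|->3.5, |5|->6
Step 3: Attach original signs; sum ranks with positive sign and with negative sign.
W+ = 6 + 2 + 9.5 + 3.5 + 1 + 9.5 + 3.5 + 6 = 41
W- = 6 + 8 = 14
(Check: W+ + W- = 55 should equal n(n+1)/2 = 55.)
Step 4: Test statistic W = min(W+, W-) = 14.
Step 5: Ties in |d|, so use the tie-corrected normal approximation.
        E[W] = n(n+1)/4 = 10*11/4 = 27.5.
        Tie groups: |d|=4 (t=2), |d|=5 (t=3), |d|=8 (t=2); sum(t^3 - t) = 36.
        Var[W] = n(n+1)(2n+1)/24 - sum(t^3-t)/48 = 2310/24 - 36/48 = 95.5.
        z = (W - E[W]) / sqrt(Var[W]) = (14 - 27.5) / 9.7724 = -1.3814.
        Two-sided p = 2*Phi(z) = 0.167144.
Step 6: alpha = 0.05. fail to reject H0.

W+ = 41, W- = 14, W = min = 14, p = 0.167144, fail to reject H0.


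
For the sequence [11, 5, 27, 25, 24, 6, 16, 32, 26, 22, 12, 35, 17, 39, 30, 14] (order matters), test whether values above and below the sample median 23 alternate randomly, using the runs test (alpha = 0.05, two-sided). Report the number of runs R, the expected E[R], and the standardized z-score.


Step 1: Compute median = 23; label A = above, B = below.
Labels in order: BBAAABBAABBABAAB  (n_A = 8, n_B = 8)
Step 2: Count runs R = 9.
Step 3: Under H0 (random ordering), E[R] = 2*n_A*n_B/(n_A+n_B) + 1 = 2*8*8/16 + 1 = 9.0000.
        Var[R] = 2*n_A*n_B*(2*n_A*n_B - n_A - n_B) / ((n_A+n_B)^2 * (n_A+n_B-1)) = 14336/3840 = 3.7333.
        SD[R] = 1.9322.
Step 4: R = E[R], so z = 0 with no continuity correction.
Step 5: Two-sided p-value via normal approximation = 2*(1 - Phi(|z|)) = 1.000000.
Step 6: alpha = 0.05. fail to reject H0.

R = 9, z = 0.0000, p = 1.000000, fail to reject H0.


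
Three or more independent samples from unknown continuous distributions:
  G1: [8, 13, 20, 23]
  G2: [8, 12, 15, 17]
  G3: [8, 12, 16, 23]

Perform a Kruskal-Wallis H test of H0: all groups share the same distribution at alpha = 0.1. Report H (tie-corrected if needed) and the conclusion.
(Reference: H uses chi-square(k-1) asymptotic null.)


Step 1: Combine all N = 12 observations and assign midranks.
sorted (value, group, rank): (8,G1,2), (8,G2,2), (8,G3,2), (12,G2,4.5), (12,G3,4.5), (13,G1,6), (15,G2,7), (16,G3,8), (17,G2,9), (20,G1,10), (23,G1,11.5), (23,G3,11.5)
Step 2: Sum ranks within each group.
R_1 = 29.5 (n_1 = 4)
R_2 = 22.5 (n_2 = 4)
R_3 = 26 (n_3 = 4)
Step 3: H = 12/(N(N+1)) * sum(R_i^2/n_i) - 3(N+1)
     = 12/(12*13) * (29.5^2/4 + 22.5^2/4 + 26^2/4) - 3*13
     = 0.076923 * 513.125 - 39
     = 0.471154.
Step 4: Ties present; correction factor C = 1 - 36/(12^3 - 12) = 0.979021. Corrected H = 0.471154 / 0.979021 = 0.481250.
Step 5: Under H0, H ~ chi^2(2); p-value = 0.786136.
Step 6: alpha = 0.1. fail to reject H0.

H = 0.4813, df = 2, p = 0.786136, fail to reject H0.


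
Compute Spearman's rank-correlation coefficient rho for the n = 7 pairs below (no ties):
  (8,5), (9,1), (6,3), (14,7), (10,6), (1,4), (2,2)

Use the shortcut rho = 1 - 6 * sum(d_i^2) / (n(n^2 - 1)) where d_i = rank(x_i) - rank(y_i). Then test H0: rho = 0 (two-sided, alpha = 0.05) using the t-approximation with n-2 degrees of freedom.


Step 1: Rank x and y separately (midranks; no ties here).
rank(x): 8->4, 9->5, 6->3, 14->7, 10->6, 1->1, 2->2
rank(y): 5->5, 1->1, 3->3, 7->7, 6->6, 4->4, 2->2
Step 2: d_i = R_x(i) - R_y(i); compute d_i^2.
  (4-5)^2=1, (5-1)^2=16, (3-3)^2=0, (7-7)^2=0, (6-6)^2=0, (1-4)^2=9, (2-2)^2=0
sum(d^2) = 26.
Step 3: rho = 1 - 6*26 / (7*(7^2 - 1)) = 1 - 156/336 = 0.535714.
Step 4: Under H0, t = rho * sqrt((n-2)/(1-rho^2)) = 1.4186 ~ t(5).
Step 5: Two-sided p-value from the t-distribution with 5 df = 0.215217.
Step 6: alpha = 0.05. fail to reject H0.

rho = 0.5357, p = 0.215217, fail to reject H0 at alpha = 0.05.


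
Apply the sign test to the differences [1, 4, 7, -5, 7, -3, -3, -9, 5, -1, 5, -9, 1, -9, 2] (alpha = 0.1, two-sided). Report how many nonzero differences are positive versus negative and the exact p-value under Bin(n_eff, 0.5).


Step 1: Discard zero differences. Original n = 15; n_eff = number of nonzero differences = 15.
Nonzero differences (with sign): +1, +4, +7, -5, +7, -3, -3, -9, +5, -1, +5, -9, +1, -9, +2
Step 2: Count signs: positive = 8, negative = 7.
Step 3: Under H0: P(positive) = 0.5, so the number of positives S ~ Bin(15, 0.5).
Step 4: Two-sided exact p-value = sum of Bin(15,0.5) probabilities at or below the observed probability = 1.000000.
Step 5: alpha = 0.1. fail to reject H0.

n_eff = 15, pos = 8, neg = 7, p = 1.000000, fail to reject H0.


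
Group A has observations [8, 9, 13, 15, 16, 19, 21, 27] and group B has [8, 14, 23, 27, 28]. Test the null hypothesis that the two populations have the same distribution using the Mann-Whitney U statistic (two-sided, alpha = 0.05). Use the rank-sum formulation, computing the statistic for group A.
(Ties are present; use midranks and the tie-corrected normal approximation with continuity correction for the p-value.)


Step 1: Combine and sort all 13 observations; assign midranks.
sorted (value, group): (8,X), (8,Y), (9,X), (13,X), (14,Y), (15,X), (16,X), (19,X), (21,X), (23,Y), (27,X), (27,Y), (28,Y)
ranks: 8->1.5, 8->1.5, 9->3, 13->4, 14->5, 15->6, 16->7, 19->8, 21->9, 23->10, 27->11.5, 27->11.5, 28->13
Step 2: Rank sum for X: R1 = 1.5 + 3 + 4 + 6 + 7 + 8 + 9 + 11.5 = 50.
Step 3: U_X = R1 - n1(n1+1)/2 = 50 - 8*9/2 = 50 - 36 = 14.
       U_Y = n1*n2 - U_X = 40 - 14 = 26.
Step 4: Ties are present, so use the tie-corrected normal approximation (with continuity correction) for the p-value.
Step 5: p-value = 0.419471; compare to alpha = 0.05. fail to reject H0.

U_X = 14, p = 0.419471, fail to reject H0 at alpha = 0.05.


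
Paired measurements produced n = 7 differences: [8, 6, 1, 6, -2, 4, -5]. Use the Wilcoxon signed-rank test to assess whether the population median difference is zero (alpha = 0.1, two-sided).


Step 1: Drop any zero differences (none here) and take |d_i|.
|d| = [8, 6, 1, 6, 2, 4, 5]
Step 2: Midrank |d_i| (ties get averaged ranks).
ranks: |8|->7, |6|->5.5, |1|->1, |6|->5.5, |2|->2, |4|->3, |5|->4
Step 3: Attach original signs; sum ranks with positive sign and with negative sign.
W+ = 7 + 5.5 + 1 + 5.5 + 3 = 22
W- = 2 + 4 = 6
(Check: W+ + W- = 28 should equal n(n+1)/2 = 28.)
Step 4: Test statistic W = min(W+, W-) = 6.
Step 5: Ties in |d|, so use the tie-corrected normal approximation.
        E[W] = n(n+1)/4 = 7*8/4 = 14.
        Tie groups: |d|=6 (t=2); sum(t^3 - t) = 6.
        Var[W] = n(n+1)(2n+1)/24 - sum(t^3-t)/48 = 840/24 - 6/48 = 34.875.
        z = (W - E[W]) / sqrt(Var[W]) = (6 - 14) / 5.9055 = -1.3547.
        Two-sided p = 2*Phi(z) = 0.175523.
Step 6: alpha = 0.1. fail to reject H0.

W+ = 22, W- = 6, W = min = 6, p = 0.175523, fail to reject H0.


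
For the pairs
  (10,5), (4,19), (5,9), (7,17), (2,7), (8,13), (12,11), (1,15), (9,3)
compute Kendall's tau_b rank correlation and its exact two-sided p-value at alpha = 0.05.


Step 1: Enumerate the 36 unordered pairs (i,j) with i<j and classify each by sign(x_j-x_i) * sign(y_j-y_i).
  (1,2):dx=-6,dy=+14->D; (1,3):dx=-5,dy=+4->D; (1,4):dx=-3,dy=+12->D; (1,5):dx=-8,dy=+2->D
  (1,6):dx=-2,dy=+8->D; (1,7):dx=+2,dy=+6->C; (1,8):dx=-9,dy=+10->D; (1,9):dx=-1,dy=-2->C
  (2,3):dx=+1,dy=-10->D; (2,4):dx=+3,dy=-2->D; (2,5):dx=-2,dy=-12->C; (2,6):dx=+4,dy=-6->D
  (2,7):dx=+8,dy=-8->D; (2,8):dx=-3,dy=-4->C; (2,9):dx=+5,dy=-16->D; (3,4):dx=+2,dy=+8->C
  (3,5):dx=-3,dy=-2->C; (3,6):dx=+3,dy=+4->C; (3,7):dx=+7,dy=+2->C; (3,8):dx=-4,dy=+6->D
  (3,9):dx=+4,dy=-6->D; (4,5):dx=-5,dy=-10->C; (4,6):dx=+1,dy=-4->D; (4,7):dx=+5,dy=-6->D
  (4,8):dx=-6,dy=-2->C; (4,9):dx=+2,dy=-14->D; (5,6):dx=+6,dy=+6->C; (5,7):dx=+10,dy=+4->C
  (5,8):dx=-1,dy=+8->D; (5,9):dx=+7,dy=-4->D; (6,7):dx=+4,dy=-2->D; (6,8):dx=-7,dy=+2->D
  (6,9):dx=+1,dy=-10->D; (7,8):dx=-11,dy=+4->D; (7,9):dx=-3,dy=-8->C; (8,9):dx=+8,dy=-12->D
Step 2: C = 13, D = 23, total pairs = 36.
Step 3: tau = (C - D)/(n(n-1)/2) = (13 - 23)/36 = -0.277778.
Step 4: Exact two-sided p-value (enumerate n! = 362880 permutations of y under H0): p = 0.358488.
Step 5: alpha = 0.05. fail to reject H0.

tau_b = -0.2778 (C=13, D=23), p = 0.358488, fail to reject H0.


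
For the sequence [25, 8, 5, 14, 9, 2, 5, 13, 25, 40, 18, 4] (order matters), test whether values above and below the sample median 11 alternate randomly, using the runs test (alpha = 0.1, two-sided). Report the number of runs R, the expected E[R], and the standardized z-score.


Step 1: Compute median = 11; label A = above, B = below.
Labels in order: ABBABBBAAAAB  (n_A = 6, n_B = 6)
Step 2: Count runs R = 6.
Step 3: Under H0 (random ordering), E[R] = 2*n_A*n_B/(n_A+n_B) + 1 = 2*6*6/12 + 1 = 7.0000.
        Var[R] = 2*n_A*n_B*(2*n_A*n_B - n_A - n_B) / ((n_A+n_B)^2 * (n_A+n_B-1)) = 4320/1584 = 2.7273.
        SD[R] = 1.6514.
Step 4: Continuity-corrected z = (R + 0.5 - E[R]) / SD[R] = (6 + 0.5 - 7.0000) / 1.6514 = -0.3028.
Step 5: Two-sided p-value via normal approximation = 2*(1 - Phi(|z|)) = 0.762069.
Step 6: alpha = 0.1. fail to reject H0.

R = 6, z = -0.3028, p = 0.762069, fail to reject H0.


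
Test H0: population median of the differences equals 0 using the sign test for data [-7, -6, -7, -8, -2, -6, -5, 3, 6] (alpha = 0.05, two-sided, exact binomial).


Step 1: Discard zero differences. Original n = 9; n_eff = number of nonzero differences = 9.
Nonzero differences (with sign): -7, -6, -7, -8, -2, -6, -5, +3, +6
Step 2: Count signs: positive = 2, negative = 7.
Step 3: Under H0: P(positive) = 0.5, so the number of positives S ~ Bin(9, 0.5).
Step 4: Two-sided exact p-value = sum of Bin(9,0.5) probabilities at or below the observed probability = 0.179688.
Step 5: alpha = 0.05. fail to reject H0.

n_eff = 9, pos = 2, neg = 7, p = 0.179688, fail to reject H0.


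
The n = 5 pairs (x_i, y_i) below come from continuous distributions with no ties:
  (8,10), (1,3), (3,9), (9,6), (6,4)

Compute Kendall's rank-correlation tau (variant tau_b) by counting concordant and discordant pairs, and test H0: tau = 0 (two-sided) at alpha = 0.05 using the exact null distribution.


Step 1: Enumerate the 10 unordered pairs (i,j) with i<j and classify each by sign(x_j-x_i) * sign(y_j-y_i).
  (1,2):dx=-7,dy=-7->C; (1,3):dx=-5,dy=-1->C; (1,4):dx=+1,dy=-4->D; (1,5):dx=-2,dy=-6->C
  (2,3):dx=+2,dy=+6->C; (2,4):dx=+8,dy=+3->C; (2,5):dx=+5,dy=+1->C; (3,4):dx=+6,dy=-3->D
  (3,5):dx=+3,dy=-5->D; (4,5):dx=-3,dy=-2->C
Step 2: C = 7, D = 3, total pairs = 10.
Step 3: tau = (C - D)/(n(n-1)/2) = (7 - 3)/10 = 0.400000.
Step 4: Exact two-sided p-value (enumerate n! = 120 permutations of y under H0): p = 0.483333.
Step 5: alpha = 0.05. fail to reject H0.

tau_b = 0.4000 (C=7, D=3), p = 0.483333, fail to reject H0.


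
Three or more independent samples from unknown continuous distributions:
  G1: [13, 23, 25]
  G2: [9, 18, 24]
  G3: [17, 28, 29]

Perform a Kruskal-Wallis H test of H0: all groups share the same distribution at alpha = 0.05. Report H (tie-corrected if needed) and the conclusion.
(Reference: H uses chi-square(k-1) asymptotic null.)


Step 1: Combine all N = 9 observations and assign midranks.
sorted (value, group, rank): (9,G2,1), (13,G1,2), (17,G3,3), (18,G2,4), (23,G1,5), (24,G2,6), (25,G1,7), (28,G3,8), (29,G3,9)
Step 2: Sum ranks within each group.
R_1 = 14 (n_1 = 3)
R_2 = 11 (n_2 = 3)
R_3 = 20 (n_3 = 3)
Step 3: H = 12/(N(N+1)) * sum(R_i^2/n_i) - 3(N+1)
     = 12/(9*10) * (14^2/3 + 11^2/3 + 20^2/3) - 3*10
     = 0.133333 * 239 - 30
     = 1.866667.
Step 4: No ties, so H is used without correction.
Step 5: Under H0, H ~ chi^2(2); p-value = 0.393241.
Step 6: alpha = 0.05. fail to reject H0.

H = 1.8667, df = 2, p = 0.393241, fail to reject H0.


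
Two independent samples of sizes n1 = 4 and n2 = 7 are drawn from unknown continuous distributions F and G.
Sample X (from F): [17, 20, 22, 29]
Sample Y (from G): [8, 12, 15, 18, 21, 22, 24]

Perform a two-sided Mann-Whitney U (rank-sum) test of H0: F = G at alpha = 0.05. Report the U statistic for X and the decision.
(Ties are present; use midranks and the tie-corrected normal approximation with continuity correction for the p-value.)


Step 1: Combine and sort all 11 observations; assign midranks.
sorted (value, group): (8,Y), (12,Y), (15,Y), (17,X), (18,Y), (20,X), (21,Y), (22,X), (22,Y), (24,Y), (29,X)
ranks: 8->1, 12->2, 15->3, 17->4, 18->5, 20->6, 21->7, 22->8.5, 22->8.5, 24->10, 29->11
Step 2: Rank sum for X: R1 = 4 + 6 + 8.5 + 11 = 29.5.
Step 3: U_X = R1 - n1(n1+1)/2 = 29.5 - 4*5/2 = 29.5 - 10 = 19.5.
       U_Y = n1*n2 - U_X = 28 - 19.5 = 8.5.
Step 4: Ties are present, so use the tie-corrected normal approximation (with continuity correction) for the p-value.
Step 5: p-value = 0.343605; compare to alpha = 0.05. fail to reject H0.

U_X = 19.5, p = 0.343605, fail to reject H0 at alpha = 0.05.


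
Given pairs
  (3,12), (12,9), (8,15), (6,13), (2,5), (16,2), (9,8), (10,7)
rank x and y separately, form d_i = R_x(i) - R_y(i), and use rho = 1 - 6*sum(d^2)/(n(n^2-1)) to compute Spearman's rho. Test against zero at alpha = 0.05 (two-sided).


Step 1: Rank x and y separately (midranks; no ties here).
rank(x): 3->2, 12->7, 8->4, 6->3, 2->1, 16->8, 9->5, 10->6
rank(y): 12->6, 9->5, 15->8, 13->7, 5->2, 2->1, 8->4, 7->3
Step 2: d_i = R_x(i) - R_y(i); compute d_i^2.
  (2-6)^2=16, (7-5)^2=4, (4-8)^2=16, (3-7)^2=16, (1-2)^2=1, (8-1)^2=49, (5-4)^2=1, (6-3)^2=9
sum(d^2) = 112.
Step 3: rho = 1 - 6*112 / (8*(8^2 - 1)) = 1 - 672/504 = -0.333333.
Step 4: Under H0, t = rho * sqrt((n-2)/(1-rho^2)) = -0.8660 ~ t(6).
Step 5: Two-sided p-value from the t-distribution with 6 df = 0.419753.
Step 6: alpha = 0.05. fail to reject H0.

rho = -0.3333, p = 0.419753, fail to reject H0 at alpha = 0.05.


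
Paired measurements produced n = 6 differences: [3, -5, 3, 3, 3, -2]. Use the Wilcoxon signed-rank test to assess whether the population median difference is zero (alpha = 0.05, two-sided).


Step 1: Drop any zero differences (none here) and take |d_i|.
|d| = [3, 5, 3, 3, 3, 2]
Step 2: Midrank |d_i| (ties get averaged ranks).
ranks: |3|->3.5, |5|->6, |3|->3.5, |3|->3.5, |3|->3.5, |2|->1
Step 3: Attach original signs; sum ranks with positive sign and with negative sign.
W+ = 3.5 + 3.5 + 3.5 + 3.5 = 14
W- = 6 + 1 = 7
(Check: W+ + W- = 21 should equal n(n+1)/2 = 21.)
Step 4: Test statistic W = min(W+, W-) = 7.
Step 5: Ties in |d|, so use the tie-corrected normal approximation.
        E[W] = n(n+1)/4 = 6*7/4 = 10.5.
        Tie groups: |d|=3 (t=4); sum(t^3 - t) = 60.
        Var[W] = n(n+1)(2n+1)/24 - sum(t^3-t)/48 = 546/24 - 60/48 = 21.5.
        z = (W - E[W]) / sqrt(Var[W]) = (7 - 10.5) / 4.6368 = -0.7548.
        Two-sided p = 2*Phi(z) = 0.450351.
Step 6: alpha = 0.05. fail to reject H0.

W+ = 14, W- = 7, W = min = 7, p = 0.450351, fail to reject H0.


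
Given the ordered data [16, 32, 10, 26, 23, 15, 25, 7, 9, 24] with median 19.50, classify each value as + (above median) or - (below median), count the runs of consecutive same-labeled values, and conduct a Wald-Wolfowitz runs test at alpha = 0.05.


Step 1: Compute median = 19.50; label A = above, B = below.
Labels in order: BABAABABBA  (n_A = 5, n_B = 5)
Step 2: Count runs R = 8.
Step 3: Under H0 (random ordering), E[R] = 2*n_A*n_B/(n_A+n_B) + 1 = 2*5*5/10 + 1 = 6.0000.
        Var[R] = 2*n_A*n_B*(2*n_A*n_B - n_A - n_B) / ((n_A+n_B)^2 * (n_A+n_B-1)) = 2000/900 = 2.2222.
        SD[R] = 1.4907.
Step 4: Continuity-corrected z = (R - 0.5 - E[R]) / SD[R] = (8 - 0.5 - 6.0000) / 1.4907 = 1.0062.
Step 5: Two-sided p-value via normal approximation = 2*(1 - Phi(|z|)) = 0.314305.
Step 6: alpha = 0.05. fail to reject H0.

R = 8, z = 1.0062, p = 0.314305, fail to reject H0.


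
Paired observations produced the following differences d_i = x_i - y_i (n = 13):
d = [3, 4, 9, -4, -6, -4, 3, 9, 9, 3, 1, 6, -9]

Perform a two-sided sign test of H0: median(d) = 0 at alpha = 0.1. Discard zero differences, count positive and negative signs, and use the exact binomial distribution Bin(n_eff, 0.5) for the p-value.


Step 1: Discard zero differences. Original n = 13; n_eff = number of nonzero differences = 13.
Nonzero differences (with sign): +3, +4, +9, -4, -6, -4, +3, +9, +9, +3, +1, +6, -9
Step 2: Count signs: positive = 9, negative = 4.
Step 3: Under H0: P(positive) = 0.5, so the number of positives S ~ Bin(13, 0.5).
Step 4: Two-sided exact p-value = sum of Bin(13,0.5) probabilities at or below the observed probability = 0.266846.
Step 5: alpha = 0.1. fail to reject H0.

n_eff = 13, pos = 9, neg = 4, p = 0.266846, fail to reject H0.


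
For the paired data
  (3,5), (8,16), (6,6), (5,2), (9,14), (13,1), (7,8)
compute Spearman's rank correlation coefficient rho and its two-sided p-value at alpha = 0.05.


Step 1: Rank x and y separately (midranks; no ties here).
rank(x): 3->1, 8->5, 6->3, 5->2, 9->6, 13->7, 7->4
rank(y): 5->3, 16->7, 6->4, 2->2, 14->6, 1->1, 8->5
Step 2: d_i = R_x(i) - R_y(i); compute d_i^2.
  (1-3)^2=4, (5-7)^2=4, (3-4)^2=1, (2-2)^2=0, (6-6)^2=0, (7-1)^2=36, (4-5)^2=1
sum(d^2) = 46.
Step 3: rho = 1 - 6*46 / (7*(7^2 - 1)) = 1 - 276/336 = 0.178571.
Step 4: Under H0, t = rho * sqrt((n-2)/(1-rho^2)) = 0.4058 ~ t(5).
Step 5: Two-sided p-value from the t-distribution with 5 df = 0.701658.
Step 6: alpha = 0.05. fail to reject H0.

rho = 0.1786, p = 0.701658, fail to reject H0 at alpha = 0.05.


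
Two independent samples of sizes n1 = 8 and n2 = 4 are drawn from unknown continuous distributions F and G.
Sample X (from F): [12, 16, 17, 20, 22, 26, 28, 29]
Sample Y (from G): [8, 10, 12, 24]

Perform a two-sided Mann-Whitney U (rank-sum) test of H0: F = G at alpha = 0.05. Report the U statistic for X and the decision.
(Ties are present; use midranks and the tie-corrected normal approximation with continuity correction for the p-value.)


Step 1: Combine and sort all 12 observations; assign midranks.
sorted (value, group): (8,Y), (10,Y), (12,X), (12,Y), (16,X), (17,X), (20,X), (22,X), (24,Y), (26,X), (28,X), (29,X)
ranks: 8->1, 10->2, 12->3.5, 12->3.5, 16->5, 17->6, 20->7, 22->8, 24->9, 26->10, 28->11, 29->12
Step 2: Rank sum for X: R1 = 3.5 + 5 + 6 + 7 + 8 + 10 + 11 + 12 = 62.5.
Step 3: U_X = R1 - n1(n1+1)/2 = 62.5 - 8*9/2 = 62.5 - 36 = 26.5.
       U_Y = n1*n2 - U_X = 32 - 26.5 = 5.5.
Step 4: Ties are present, so use the tie-corrected normal approximation (with continuity correction) for the p-value.
Step 5: p-value = 0.088869; compare to alpha = 0.05. fail to reject H0.

U_X = 26.5, p = 0.088869, fail to reject H0 at alpha = 0.05.
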